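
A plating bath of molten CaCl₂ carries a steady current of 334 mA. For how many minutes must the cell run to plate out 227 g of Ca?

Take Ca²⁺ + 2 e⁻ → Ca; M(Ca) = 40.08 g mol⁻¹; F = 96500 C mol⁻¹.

n(Ca) = m/M = 227 / 40.08 = 5.664 mol.
Each Ca atom requires 2 electrons, so n(e⁻) = 2 × 5.664 = 11.33 mol.
Q = n(e⁻)·F = 11.33 × 96500 = 1093000 C.
t = Q/I = 1093000 / 0.3340 A = 3273000 s = 54500 min.

54500 min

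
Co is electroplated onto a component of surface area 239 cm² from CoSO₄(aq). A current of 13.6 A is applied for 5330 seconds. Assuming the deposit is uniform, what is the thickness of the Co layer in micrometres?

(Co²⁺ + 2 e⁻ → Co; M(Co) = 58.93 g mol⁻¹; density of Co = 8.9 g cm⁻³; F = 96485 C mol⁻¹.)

104 μm

Q = I·t = 13.60 × 5330.0 = 72490 C; n(e⁻) = 0.7513 mol.
n(Co) = n(e⁻)/2 = 0.3756 mol, so m = 0.3756 × 58.93 = 22.14 g.
Volume = m/ρ = 22.14 / 8.9 = 2.487 cm³.
Thickness = V/A = 2.487 / 239 = 0.0104 cm = 104 μm.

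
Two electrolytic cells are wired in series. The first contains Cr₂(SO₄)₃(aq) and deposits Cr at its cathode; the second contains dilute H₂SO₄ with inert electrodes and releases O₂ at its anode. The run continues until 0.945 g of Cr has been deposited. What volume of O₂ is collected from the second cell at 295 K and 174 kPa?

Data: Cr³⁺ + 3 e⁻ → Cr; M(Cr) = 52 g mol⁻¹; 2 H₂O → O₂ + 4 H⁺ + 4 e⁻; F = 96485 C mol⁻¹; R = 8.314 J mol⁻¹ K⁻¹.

n(Cr) = 0.945 / 52 = 0.01817 mol, so n(e⁻) = 3 × 0.01817 = 0.05452 mol.
The cells are in series, so the same 0.05452 mol of electrons passes through the second cell.
2 H₂O → O₂ + 4 H⁺ + 4 e⁻ — 4 mol e⁻ per mol O₂, so n(O₂) = 0.05452/4 = 0.01363 mol.
V = nRT/P = (0.01363 × 8.314 × 295) / (174 × 10³) = 1.92 × 10⁻⁴ m³ = 0.192 L.

0.192 L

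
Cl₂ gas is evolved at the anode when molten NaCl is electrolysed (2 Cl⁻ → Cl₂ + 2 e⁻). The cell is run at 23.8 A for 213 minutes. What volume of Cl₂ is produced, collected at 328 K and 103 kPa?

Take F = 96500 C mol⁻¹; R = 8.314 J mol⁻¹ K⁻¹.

41.7 L

Q = I·t = 23.80 A × 12780 s = 304200 C.
n(e⁻) = Q/F = 304200 / 96500 = 3.152 mol.
2 electrons are transferred per Cl₂ molecule, so n(Cl₂) = 3.152 / 2 = 1.576 mol.
V = nRT/P = (1.576 × 8.314 × 328) / (103 × 10³ Pa) = 0.0417 m³ = 41.7 L.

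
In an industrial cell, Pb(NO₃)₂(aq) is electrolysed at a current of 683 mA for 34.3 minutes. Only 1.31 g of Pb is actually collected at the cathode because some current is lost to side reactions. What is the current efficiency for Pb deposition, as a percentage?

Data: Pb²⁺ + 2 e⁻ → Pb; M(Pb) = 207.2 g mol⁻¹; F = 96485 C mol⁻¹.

Q = I·t = 0.6830 × 2058.0 = 1406 C; n(e⁻) = 1406/96485 = 0.01457 mol.
Theoretical n(Pb) = n(e⁻)/2 = 0.007284 mol, i.e. m_theo = 0.007284 × 207.2 = 1.509 g.
Efficiency = m_actual / m_theo = 1.31 / 1.509 = 86.8 %.

86.8 %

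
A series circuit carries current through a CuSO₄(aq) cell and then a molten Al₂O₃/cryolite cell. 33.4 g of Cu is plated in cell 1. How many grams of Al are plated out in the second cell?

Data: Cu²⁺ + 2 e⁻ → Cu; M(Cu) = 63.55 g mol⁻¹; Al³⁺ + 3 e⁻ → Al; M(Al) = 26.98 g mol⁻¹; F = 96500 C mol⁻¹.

9.45 g

n(Cu) = 33.4 / 63.55 = 0.5256 mol.
Since Cu²⁺ + 2 e⁻ → Cu, n(e⁻) passed = 2 × 0.5256 = 1.051 mol.
Cells in series carry the same charge, so the same 1.051 mol of electrons passes through cell 2.
Al³⁺ + 3 e⁻ → Al, so n(Al) = 1.051 / 3 = 0.3504 mol.
m(Al) = 0.3504 × 26.98 = 9.45 g.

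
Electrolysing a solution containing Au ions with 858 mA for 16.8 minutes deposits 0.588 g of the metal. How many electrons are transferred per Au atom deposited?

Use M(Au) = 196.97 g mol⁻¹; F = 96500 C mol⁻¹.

3

Q = I·t = 0.8580 A × 1008.0 s = 864.9 C, so n(e⁻) = 864.9/96500 = 0.008962 mol.
n(Au) deposited = 0.588 / 196.97 = 0.002985 mol.
Electrons per atom = n(e⁻)/n(Au) = 0.008962 / 0.002985 = 3.00 ≈ 3, so the ion is Au³⁺.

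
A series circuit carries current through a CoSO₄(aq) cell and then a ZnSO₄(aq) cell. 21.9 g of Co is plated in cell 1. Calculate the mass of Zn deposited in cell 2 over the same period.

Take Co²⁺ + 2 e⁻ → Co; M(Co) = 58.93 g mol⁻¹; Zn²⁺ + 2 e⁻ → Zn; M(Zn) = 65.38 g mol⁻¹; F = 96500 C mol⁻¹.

n(Co) = 21.9 / 58.93 = 0.3716 mol.
Since Co²⁺ + 2 e⁻ → Co, n(e⁻) passed = 2 × 0.3716 = 0.7433 mol.
Cells in series carry the same charge, so the same 0.7433 mol of electrons passes through cell 2.
Zn²⁺ + 2 e⁻ → Zn, so n(Zn) = 0.7433 / 2 = 0.3716 mol.
m(Zn) = 0.3716 × 65.38 = 24.3 g.

24.3 g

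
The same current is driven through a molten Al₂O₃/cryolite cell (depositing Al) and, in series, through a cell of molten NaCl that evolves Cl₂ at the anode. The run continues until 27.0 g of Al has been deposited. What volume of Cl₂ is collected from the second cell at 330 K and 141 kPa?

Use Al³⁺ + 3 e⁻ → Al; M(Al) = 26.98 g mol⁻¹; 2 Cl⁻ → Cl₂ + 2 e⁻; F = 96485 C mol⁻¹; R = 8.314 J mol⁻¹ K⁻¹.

n(Al) = 27.0 / 26.98 = 1.001 mol, so n(e⁻) = 3 × 1.001 = 3.002 mol.
The cells are in series, so the same 3.002 mol of electrons passes through the second cell.
2 Cl⁻ → Cl₂ + 2 e⁻ — 2 mol e⁻ per mol Cl₂, so n(Cl₂) = 3.002/2 = 1.501 mol.
V = nRT/P = (1.501 × 8.314 × 330) / (141 × 10³) = 0.0292 m³ = 29.2 L.

29.2 L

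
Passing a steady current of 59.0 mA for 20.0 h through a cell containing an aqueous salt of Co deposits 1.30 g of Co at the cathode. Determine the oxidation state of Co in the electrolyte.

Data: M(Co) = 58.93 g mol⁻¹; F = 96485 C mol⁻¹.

+2

Q = I·t = 0.05900 A × 72000 s = 4248 C, so n(e⁻) = 4248/96485 = 0.04403 mol.
n(Co) deposited = 1.30 / 58.93 = 0.02206 mol.
Electrons per atom = n(e⁻)/n(Co) = 0.04403 / 0.02206 = 2.00 ≈ 2, so the ion is Co²⁺.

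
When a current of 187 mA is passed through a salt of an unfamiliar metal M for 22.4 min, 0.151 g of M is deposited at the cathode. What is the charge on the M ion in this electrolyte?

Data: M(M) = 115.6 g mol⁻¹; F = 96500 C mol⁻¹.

Q = I·t = 0.1870 A × 1344.0 s = 251.3 C, so n(e⁻) = 251.3/96500 = 0.002604 mol.
n(M) deposited = 0.151 / 115.6 = 0.001306 mol.
Electrons per atom = n(e⁻)/n(M) = 0.002604 / 0.001306 = 1.99 ≈ 2, so the ion is M²⁺.

+2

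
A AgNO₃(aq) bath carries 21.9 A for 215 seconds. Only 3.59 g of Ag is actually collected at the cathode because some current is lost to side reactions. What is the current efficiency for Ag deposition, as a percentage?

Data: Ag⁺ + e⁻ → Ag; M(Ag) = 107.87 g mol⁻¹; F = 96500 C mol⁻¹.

Q = I·t = 21.90 × 215.00 = 4708 C; n(e⁻) = 4708/96500 = 0.04879 mol.
Theoretical n(Ag) = n(e⁻)/1 = 0.04879 mol, i.e. m_theo = 0.04879 × 107.87 = 5.263 g.
Efficiency = m_actual / m_theo = 3.59 / 5.263 = 68.2 %.

68.2 %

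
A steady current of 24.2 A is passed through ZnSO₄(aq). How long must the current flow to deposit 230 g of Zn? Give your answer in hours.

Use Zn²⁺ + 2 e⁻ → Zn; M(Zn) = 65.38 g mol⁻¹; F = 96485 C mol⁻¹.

7.79 h

n(Zn) = m/M = 230 / 65.38 = 3.518 mol.
Each Zn atom requires 2 electrons, so n(e⁻) = 2 × 3.518 = 7.036 mol.
Q = n(e⁻)·F = 7.036 × 96485 = 678800 C.
t = Q/I = 678800 / 24.20 A = 28050 s = 7.79 h.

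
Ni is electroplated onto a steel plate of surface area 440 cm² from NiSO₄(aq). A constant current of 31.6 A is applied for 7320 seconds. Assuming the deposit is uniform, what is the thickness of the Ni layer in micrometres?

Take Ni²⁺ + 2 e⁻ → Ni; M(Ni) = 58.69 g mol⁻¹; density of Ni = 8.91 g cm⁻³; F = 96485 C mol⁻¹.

179 μm

Q = I·t = 31.60 × 7320.0 = 231300 C; n(e⁻) = 2.397 mol.
n(Ni) = n(e⁻)/2 = 1.199 mol, so m = 1.199 × 58.69 = 70.35 g.
Volume = m/ρ = 70.35 / 8.91 = 7.896 cm³.
Thickness = V/A = 7.896 / 440 = 0.0179 cm = 179 μm.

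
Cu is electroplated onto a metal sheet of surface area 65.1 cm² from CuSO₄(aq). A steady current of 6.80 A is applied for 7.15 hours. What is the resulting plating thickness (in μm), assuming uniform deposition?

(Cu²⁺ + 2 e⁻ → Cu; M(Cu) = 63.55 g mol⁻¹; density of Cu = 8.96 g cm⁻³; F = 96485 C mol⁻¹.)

988 μm

Q = I·t = 6.800 × 25740 = 175000 C; n(e⁻) = 1.814 mol.
n(Cu) = n(e⁻)/2 = 0.9070 mol, so m = 0.9070 × 63.55 = 57.64 g.
Volume = m/ρ = 57.64 / 8.96 = 6.433 cm³.
Thickness = V/A = 6.433 / 65.1 = 0.0988 cm = 988 μm.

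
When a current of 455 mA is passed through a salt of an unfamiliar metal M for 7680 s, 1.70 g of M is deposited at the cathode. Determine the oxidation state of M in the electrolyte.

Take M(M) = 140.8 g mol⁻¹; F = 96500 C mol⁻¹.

+3

Q = I·t = 0.4550 A × 7680.0 s = 3494 C, so n(e⁻) = 3494/96500 = 0.03621 mol.
n(M) deposited = 1.70 / 140.8 = 0.01207 mol.
Electrons per atom = n(e⁻)/n(M) = 0.03621 / 0.01207 = 3.00 ≈ 3, so the ion is M³⁺.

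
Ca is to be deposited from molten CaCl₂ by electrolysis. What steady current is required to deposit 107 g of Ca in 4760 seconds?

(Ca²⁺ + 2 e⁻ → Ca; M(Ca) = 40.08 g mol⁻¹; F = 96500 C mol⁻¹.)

108 A

n(Ca) = 107 / 40.08 = 2.670 mol.
n(e⁻) = 2 × 2.670 = 5.339 mol.
Q = n(e⁻)·F = 5.339 × 96500 = 515200 C.
I = Q/t = 515200 / 4760.0 s = 108 A.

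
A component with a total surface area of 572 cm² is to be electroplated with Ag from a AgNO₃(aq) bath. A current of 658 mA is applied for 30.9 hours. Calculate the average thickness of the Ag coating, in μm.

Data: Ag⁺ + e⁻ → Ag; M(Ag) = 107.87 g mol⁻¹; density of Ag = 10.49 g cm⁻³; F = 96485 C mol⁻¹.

Q = I·t = 0.6580 × 111240 = 73200 C; n(e⁻) = 0.7586 mol.
n(Ag) = n(e⁻)/1 = 0.7586 mol, so m = 0.7586 × 107.87 = 81.83 g.
Volume = m/ρ = 81.83 / 10.49 = 7.801 cm³.
Thickness = V/A = 7.801 / 572 = 0.0136 cm = 136 μm.

136 μm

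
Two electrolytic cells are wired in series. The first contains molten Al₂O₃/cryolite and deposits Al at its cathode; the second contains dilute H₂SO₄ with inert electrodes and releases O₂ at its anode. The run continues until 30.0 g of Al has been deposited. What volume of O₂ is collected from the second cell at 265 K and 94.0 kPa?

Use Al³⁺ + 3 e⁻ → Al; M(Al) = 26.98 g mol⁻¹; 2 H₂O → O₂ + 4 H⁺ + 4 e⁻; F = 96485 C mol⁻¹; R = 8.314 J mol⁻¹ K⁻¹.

19.5 L

n(Al) = 30.0 / 26.98 = 1.112 mol, so n(e⁻) = 3 × 1.112 = 3.336 mol.
The cells are in series, so the same 3.336 mol of electrons passes through the second cell.
2 H₂O → O₂ + 4 H⁺ + 4 e⁻ — 4 mol e⁻ per mol O₂, so n(O₂) = 3.336/4 = 0.8340 mol.
V = nRT/P = (0.8340 × 8.314 × 265) / (94.0 × 10³) = 0.0195 m³ = 19.5 L.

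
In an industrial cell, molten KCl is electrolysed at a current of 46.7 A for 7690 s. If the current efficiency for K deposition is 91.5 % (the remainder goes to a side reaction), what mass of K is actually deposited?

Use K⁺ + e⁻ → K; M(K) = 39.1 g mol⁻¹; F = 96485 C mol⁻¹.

133 g

Q = I·t = 46.70 × 7690.0 = 359100 C.
n(e⁻) = 359100/96485 = 3.722 mol; theoretically n(K) = 3.722/1 = 3.722 mol, m_theo = 145.5 g.
At 91.5 % efficiency, m_actual = 0.915 × 145.5 = 133 g.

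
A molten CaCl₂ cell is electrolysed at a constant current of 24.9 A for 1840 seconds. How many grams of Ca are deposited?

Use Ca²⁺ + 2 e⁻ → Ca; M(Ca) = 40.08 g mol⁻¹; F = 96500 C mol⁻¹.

9.51 g

Q = I·t = 24.90 A × 1840.0 s = 45820 C.
n(e⁻) = Q/F = 45820 / 96500 = 0.4748 mol.
Ca²⁺ + 2 e⁻ → Ca, so n(Ca) = n(e⁻)/2 = 0.2374 mol.
m = n·M = 0.2374 × 40.08 = 9.51 g.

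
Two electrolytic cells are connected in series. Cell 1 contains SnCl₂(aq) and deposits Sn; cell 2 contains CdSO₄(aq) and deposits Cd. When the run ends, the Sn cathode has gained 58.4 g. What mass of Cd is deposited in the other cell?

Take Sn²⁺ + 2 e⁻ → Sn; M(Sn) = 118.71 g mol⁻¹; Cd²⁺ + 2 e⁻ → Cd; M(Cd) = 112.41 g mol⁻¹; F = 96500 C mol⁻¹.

n(Sn) = 58.4 / 118.71 = 0.4920 mol.
Since Sn²⁺ + 2 e⁻ → Sn, n(e⁻) passed = 2 × 0.4920 = 0.9839 mol.
Cells in series carry the same charge, so the same 0.9839 mol of electrons passes through cell 2.
Cd²⁺ + 2 e⁻ → Cd, so n(Cd) = 0.9839 / 2 = 0.4920 mol.
m(Cd) = 0.4920 × 112.41 = 55.3 g.

55.3 g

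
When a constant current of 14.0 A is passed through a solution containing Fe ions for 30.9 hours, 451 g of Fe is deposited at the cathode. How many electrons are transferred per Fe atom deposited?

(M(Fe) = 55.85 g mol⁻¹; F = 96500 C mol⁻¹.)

Q = I·t = 14.00 A × 111240 s = 1557000 C, so n(e⁻) = 1557000/96500 = 16.14 mol.
n(Fe) deposited = 451 / 55.85 = 8.075 mol.
Electrons per atom = n(e⁻)/n(Fe) = 16.14 / 8.075 = 2.00 ≈ 2, so the ion is Fe²⁺.

2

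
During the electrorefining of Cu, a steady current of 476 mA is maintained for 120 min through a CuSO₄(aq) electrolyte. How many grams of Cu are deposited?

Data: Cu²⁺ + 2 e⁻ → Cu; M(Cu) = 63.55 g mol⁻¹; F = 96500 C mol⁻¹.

Q = I·t = 0.4760 A × 7200.0 s = 3427 C.
n(e⁻) = Q/F = 3427 / 96500 = 0.03552 mol.
Cu²⁺ + 2 e⁻ → Cu, so n(Cu) = n(e⁻)/2 = 0.01776 mol.
m = n·M = 0.01776 × 63.55 = 1.13 g.

1.13 g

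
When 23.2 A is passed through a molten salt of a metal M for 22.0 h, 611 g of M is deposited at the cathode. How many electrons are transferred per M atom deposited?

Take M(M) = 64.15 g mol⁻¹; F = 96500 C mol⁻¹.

2

Q = I·t = 23.20 A × 79200 s = 1837000 C, so n(e⁻) = 1837000/96500 = 19.04 mol.
n(M) deposited = 611 / 64.15 = 9.525 mol.
Electrons per atom = n(e⁻)/n(M) = 19.04 / 9.525 = 2.00 ≈ 2, so the ion is M²⁺.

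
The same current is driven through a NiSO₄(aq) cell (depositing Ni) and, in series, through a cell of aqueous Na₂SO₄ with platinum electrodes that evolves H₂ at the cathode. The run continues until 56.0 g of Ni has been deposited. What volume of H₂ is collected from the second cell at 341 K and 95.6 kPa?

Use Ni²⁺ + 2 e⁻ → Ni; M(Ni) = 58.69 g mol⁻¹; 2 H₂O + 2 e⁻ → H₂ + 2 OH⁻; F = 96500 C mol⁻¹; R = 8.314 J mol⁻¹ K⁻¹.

28.3 L

n(Ni) = 56.0 / 58.69 = 0.9542 mol, so n(e⁻) = 2 × 0.9542 = 1.908 mol.
The cells are in series, so the same 1.908 mol of electrons passes through the second cell.
2 H₂O + 2 e⁻ → H₂ + 2 OH⁻ — 2 mol e⁻ per mol H₂, so n(H₂) = 1.908/2 = 0.9542 mol.
V = nRT/P = (0.9542 × 8.314 × 341) / (95.6 × 10³) = 0.0283 m³ = 28.3 L.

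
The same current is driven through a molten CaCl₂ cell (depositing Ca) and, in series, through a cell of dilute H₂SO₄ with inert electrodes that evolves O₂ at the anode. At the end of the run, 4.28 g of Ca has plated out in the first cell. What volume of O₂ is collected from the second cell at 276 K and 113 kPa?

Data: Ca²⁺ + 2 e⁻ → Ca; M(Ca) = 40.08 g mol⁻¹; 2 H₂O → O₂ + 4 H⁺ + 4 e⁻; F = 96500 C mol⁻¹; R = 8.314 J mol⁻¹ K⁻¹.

1.08 L

n(Ca) = 4.28 / 40.08 = 0.1068 mol, so n(e⁻) = 2 × 0.1068 = 0.2136 mol.
The cells are in series, so the same 0.2136 mol of electrons passes through the second cell.
2 H₂O → O₂ + 4 H⁺ + 4 e⁻ — 4 mol e⁻ per mol O₂, so n(O₂) = 0.2136/4 = 0.05339 mol.
V = nRT/P = (0.05339 × 8.314 × 276) / (113 × 10³) = 0.00108 m³ = 1.08 L.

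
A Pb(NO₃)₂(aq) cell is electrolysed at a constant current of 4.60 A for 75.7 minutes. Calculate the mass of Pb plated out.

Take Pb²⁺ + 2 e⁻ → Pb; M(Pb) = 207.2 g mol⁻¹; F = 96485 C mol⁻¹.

Q = I·t = 4.600 A × 4542.0 s = 20890 C.
n(e⁻) = Q/F = 20890 / 96485 = 0.2165 mol.
Pb²⁺ + 2 e⁻ → Pb, so n(Pb) = n(e⁻)/2 = 0.1083 mol.
m = n·M = 0.1083 × 207.2 = 22.4 g.

22.4 g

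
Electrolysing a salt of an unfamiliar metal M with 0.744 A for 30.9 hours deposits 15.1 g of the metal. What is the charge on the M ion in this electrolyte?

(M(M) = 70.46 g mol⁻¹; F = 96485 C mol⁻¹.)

Q = I·t = 0.7440 A × 111240 s = 82760 C, so n(e⁻) = 82760/96485 = 0.8578 mol.
n(M) deposited = 15.1 / 70.46 = 0.2143 mol.
Electrons per atom = n(e⁻)/n(M) = 0.8578 / 0.2143 = 4.00 ≈ 4, so the ion is M⁴⁺.

+4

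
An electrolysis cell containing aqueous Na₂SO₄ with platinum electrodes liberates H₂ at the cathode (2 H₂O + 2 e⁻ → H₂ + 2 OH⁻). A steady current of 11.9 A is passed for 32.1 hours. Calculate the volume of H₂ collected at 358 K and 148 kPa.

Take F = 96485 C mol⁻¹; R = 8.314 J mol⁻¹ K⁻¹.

Q = I·t = 11.90 A × 115560 s = 1375000 C.
n(e⁻) = Q/F = 1375000 / 96485 = 14.25 mol.
2 electrons are transferred per H₂ molecule, so n(H₂) = 14.25 / 2 = 7.126 mol.
V = nRT/P = (7.126 × 8.314 × 358) / (148 × 10³ Pa) = 0.143 m³ = 143 L.

143 L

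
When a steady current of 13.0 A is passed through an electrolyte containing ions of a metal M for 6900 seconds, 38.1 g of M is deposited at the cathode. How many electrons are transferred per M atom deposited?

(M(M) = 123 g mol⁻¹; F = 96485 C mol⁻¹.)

Q = I·t = 13.00 A × 6900.0 s = 89700 C, so n(e⁻) = 89700/96485 = 0.9297 mol.
n(M) deposited = 38.1 / 123 = 0.3098 mol.
Electrons per atom = n(e⁻)/n(M) = 0.9297 / 0.3098 = 3.00 ≈ 3, so the ion is M³⁺.

3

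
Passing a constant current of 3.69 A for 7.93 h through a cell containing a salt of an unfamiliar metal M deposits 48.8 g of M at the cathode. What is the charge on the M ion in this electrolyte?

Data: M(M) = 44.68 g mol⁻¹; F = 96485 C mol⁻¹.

+1

Q = I·t = 3.690 A × 28548 s = 105300 C, so n(e⁻) = 105300/96485 = 1.092 mol.
n(M) deposited = 48.8 / 44.68 = 1.092 mol.
Electrons per atom = n(e⁻)/n(M) = 1.092 / 1.092 = 1.00 ≈ 1, so the ion is M⁺.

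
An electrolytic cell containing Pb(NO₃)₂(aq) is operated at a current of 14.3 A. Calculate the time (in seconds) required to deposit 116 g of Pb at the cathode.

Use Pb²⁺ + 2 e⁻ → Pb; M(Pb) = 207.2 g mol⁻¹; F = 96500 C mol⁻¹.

n(Pb) = m/M = 116 / 207.2 = 0.5598 mol.
Each Pb atom requires 2 electrons, so n(e⁻) = 2 × 0.5598 = 1.120 mol.
Q = n(e⁻)·F = 1.120 × 96500 = 108100 C.
t = Q/I = 108100 / 14.30 A = 7556 s.

7560 s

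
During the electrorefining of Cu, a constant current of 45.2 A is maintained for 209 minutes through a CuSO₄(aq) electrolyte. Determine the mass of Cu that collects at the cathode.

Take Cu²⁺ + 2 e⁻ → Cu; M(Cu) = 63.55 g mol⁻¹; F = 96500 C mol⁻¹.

Q = I·t = 45.20 A × 12540 s = 566800 C.
n(e⁻) = Q/F = 566800 / 96500 = 5.874 mol.
Cu²⁺ + 2 e⁻ → Cu, so n(Cu) = n(e⁻)/2 = 2.937 mol.
m = n·M = 2.937 × 63.55 = 187 g.

187 g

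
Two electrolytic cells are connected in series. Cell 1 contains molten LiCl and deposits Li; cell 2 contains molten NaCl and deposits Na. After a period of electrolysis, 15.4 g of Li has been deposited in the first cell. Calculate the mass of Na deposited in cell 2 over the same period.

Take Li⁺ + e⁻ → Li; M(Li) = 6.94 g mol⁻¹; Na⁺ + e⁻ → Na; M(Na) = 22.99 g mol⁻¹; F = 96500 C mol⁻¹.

n(Li) = 15.4 / 6.94 = 2.219 mol.
Since Li⁺ + e⁻ → Li, n(e⁻) passed = 1 × 2.219 = 2.219 mol.
Cells in series carry the same charge, so the same 2.219 mol of electrons passes through cell 2.
Na⁺ + e⁻ → Na, so n(Na) = 2.219 / 1 = 2.219 mol.
m(Na) = 2.219 × 22.99 = 51.0 g.

51.0 g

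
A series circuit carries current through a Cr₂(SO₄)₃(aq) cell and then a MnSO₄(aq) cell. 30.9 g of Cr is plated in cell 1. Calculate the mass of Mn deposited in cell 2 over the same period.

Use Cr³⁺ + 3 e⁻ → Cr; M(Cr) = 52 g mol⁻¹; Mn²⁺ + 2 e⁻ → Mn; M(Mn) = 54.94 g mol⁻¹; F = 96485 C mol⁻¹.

49.0 g

n(Cr) = 30.9 / 52 = 0.5942 mol.
Since Cr³⁺ + 3 e⁻ → Cr, n(e⁻) passed = 3 × 0.5942 = 1.783 mol.
Cells in series carry the same charge, so the same 1.783 mol of electrons passes through cell 2.
Mn²⁺ + 2 e⁻ → Mn, so n(Mn) = 1.783 / 2 = 0.8913 mol.
m(Mn) = 0.8913 × 54.94 = 49.0 g.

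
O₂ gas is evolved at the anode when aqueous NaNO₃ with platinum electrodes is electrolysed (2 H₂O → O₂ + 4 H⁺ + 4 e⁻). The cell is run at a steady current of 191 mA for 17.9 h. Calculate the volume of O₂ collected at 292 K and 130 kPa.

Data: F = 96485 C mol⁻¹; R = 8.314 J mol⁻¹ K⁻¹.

Q = I·t = 0.1910 A × 64440 s = 12310 C.
n(e⁻) = Q/F = 12310 / 96485 = 0.1276 mol.
4 electrons are transferred per O₂ molecule, so n(O₂) = 0.1276 / 4 = 0.03189 mol.
V = nRT/P = (0.03189 × 8.314 × 292) / (130 × 10³ Pa) = 5.96 × 10⁻⁴ m³ = 0.596 L.

0.596 L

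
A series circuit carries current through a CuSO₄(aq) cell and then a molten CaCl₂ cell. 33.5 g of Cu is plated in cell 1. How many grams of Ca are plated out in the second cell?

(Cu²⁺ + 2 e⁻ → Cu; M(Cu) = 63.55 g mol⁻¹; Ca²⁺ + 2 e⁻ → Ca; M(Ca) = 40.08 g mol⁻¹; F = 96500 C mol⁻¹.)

21.1 g

n(Cu) = 33.5 / 63.55 = 0.5271 mol.
Since Cu²⁺ + 2 e⁻ → Cu, n(e⁻) passed = 2 × 0.5271 = 1.054 mol.
Cells in series carry the same charge, so the same 1.054 mol of electrons passes through cell 2.
Ca²⁺ + 2 e⁻ → Ca, so n(Ca) = 1.054 / 2 = 0.5271 mol.
m(Ca) = 0.5271 × 40.08 = 21.1 g.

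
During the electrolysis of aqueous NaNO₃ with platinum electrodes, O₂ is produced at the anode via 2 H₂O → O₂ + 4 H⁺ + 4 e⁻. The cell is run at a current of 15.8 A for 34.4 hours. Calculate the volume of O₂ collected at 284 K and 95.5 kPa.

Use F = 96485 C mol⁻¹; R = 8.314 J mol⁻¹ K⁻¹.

125 L

Q = I·t = 15.80 A × 123840 s = 1957000 C.
n(e⁻) = Q/F = 1957000 / 96485 = 20.28 mol.
4 electrons are transferred per O₂ molecule, so n(O₂) = 20.28 / 4 = 5.070 mol.
V = nRT/P = (5.070 × 8.314 × 284) / (95.5 × 10³ Pa) = 0.125 m³ = 125 L.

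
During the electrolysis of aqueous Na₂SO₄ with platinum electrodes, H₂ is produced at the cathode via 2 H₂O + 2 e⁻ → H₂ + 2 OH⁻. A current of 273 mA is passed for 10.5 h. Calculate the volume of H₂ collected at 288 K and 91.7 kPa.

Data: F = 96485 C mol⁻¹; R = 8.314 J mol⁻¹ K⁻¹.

Q = I·t = 0.2730 A × 37800 s = 10320 C.
n(e⁻) = Q/F = 10320 / 96485 = 0.1070 mol.
2 electrons are transferred per H₂ molecule, so n(H₂) = 0.1070 / 2 = 0.05348 mol.
V = nRT/P = (0.05348 × 8.314 × 288) / (91.7 × 10³ Pa) = 0.00140 m³ = 1.40 L.

1.40 L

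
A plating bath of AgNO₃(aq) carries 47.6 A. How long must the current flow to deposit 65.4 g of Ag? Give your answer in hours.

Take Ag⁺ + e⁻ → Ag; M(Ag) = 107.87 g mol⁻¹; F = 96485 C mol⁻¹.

0.341 h

n(Ag) = m/M = 65.4 / 107.87 = 0.6063 mol.
Each Ag atom requires 1 electron, so n(e⁻) = 1 × 0.6063 = 0.6063 mol.
Q = n(e⁻)·F = 0.6063 × 96485 = 58500 C.
t = Q/I = 58500 / 47.60 A = 1229 s = 0.341 h.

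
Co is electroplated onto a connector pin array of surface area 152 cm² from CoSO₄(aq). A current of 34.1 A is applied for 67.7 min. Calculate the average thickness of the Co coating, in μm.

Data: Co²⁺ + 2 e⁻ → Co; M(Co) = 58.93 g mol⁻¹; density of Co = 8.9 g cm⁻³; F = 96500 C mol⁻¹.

313 μm

Q = I·t = 34.10 × 4062.0 = 138500 C; n(e⁻) = 1.435 mol.
n(Co) = n(e⁻)/2 = 0.7177 mol, so m = 0.7177 × 58.93 = 42.29 g.
Volume = m/ρ = 42.29 / 8.9 = 4.752 cm³.
Thickness = V/A = 4.752 / 152 = 0.0313 cm = 313 μm.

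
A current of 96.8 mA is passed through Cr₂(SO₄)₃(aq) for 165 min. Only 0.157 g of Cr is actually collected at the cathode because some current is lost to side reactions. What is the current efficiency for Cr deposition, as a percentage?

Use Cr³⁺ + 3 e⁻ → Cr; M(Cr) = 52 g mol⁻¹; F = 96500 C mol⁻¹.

91.2 %

Q = I·t = 0.09680 × 9900.0 = 958.3 C; n(e⁻) = 958.3/96500 = 0.009931 mol.
Theoretical n(Cr) = n(e⁻)/3 = 0.003310 mol, i.e. m_theo = 0.003310 × 52 = 0.1721 g.
Efficiency = m_actual / m_theo = 0.157 / 0.1721 = 91.2 %.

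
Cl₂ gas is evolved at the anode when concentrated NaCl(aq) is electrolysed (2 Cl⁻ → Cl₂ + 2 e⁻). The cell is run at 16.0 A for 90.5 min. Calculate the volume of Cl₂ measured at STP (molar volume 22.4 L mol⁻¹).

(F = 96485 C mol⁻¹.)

Q = I·t = 16.00 A × 5430.0 s = 86880 C.
n(e⁻) = Q/F = 86880 / 96485 = 0.9005 mol.
2 electrons are transferred per Cl₂ molecule, so n(Cl₂) = 0.9005 / 2 = 0.4502 mol.
V = n × V_m = 0.4502 × 22.4 = 10.1 L.

10.1 L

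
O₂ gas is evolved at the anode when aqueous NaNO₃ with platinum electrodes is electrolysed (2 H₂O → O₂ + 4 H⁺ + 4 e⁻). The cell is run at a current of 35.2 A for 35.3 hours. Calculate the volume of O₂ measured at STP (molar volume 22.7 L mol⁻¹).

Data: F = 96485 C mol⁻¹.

Q = I·t = 35.20 A × 127080 s = 4473000 C.
n(e⁻) = Q/F = 4473000 / 96485 = 46.36 mol.
4 electrons are transferred per O₂ molecule, so n(O₂) = 46.36 / 4 = 11.59 mol.
V = n × V_m = 11.59 × 22.7 = 263 L.

263 L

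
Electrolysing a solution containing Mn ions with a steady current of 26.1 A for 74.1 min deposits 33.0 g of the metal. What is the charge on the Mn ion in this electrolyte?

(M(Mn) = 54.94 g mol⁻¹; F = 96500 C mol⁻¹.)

+2

Q = I·t = 26.10 A × 4446.0 s = 116000 C, so n(e⁻) = 116000/96500 = 1.202 mol.
n(Mn) deposited = 33.0 / 54.94 = 0.6007 mol.
Electrons per atom = n(e⁻)/n(Mn) = 1.202 / 0.6007 = 2.00 ≈ 2, so the ion is Mn²⁺.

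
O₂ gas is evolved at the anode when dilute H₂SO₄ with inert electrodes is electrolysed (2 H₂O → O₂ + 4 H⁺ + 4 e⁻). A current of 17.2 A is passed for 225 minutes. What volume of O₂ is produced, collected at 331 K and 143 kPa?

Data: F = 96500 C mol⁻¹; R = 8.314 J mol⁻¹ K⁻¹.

Q = I·t = 17.20 A × 13500 s = 232200 C.
n(e⁻) = Q/F = 232200 / 96500 = 2.406 mol.
4 electrons are transferred per O₂ molecule, so n(O₂) = 2.406 / 4 = 0.6016 mol.
V = nRT/P = (0.6016 × 8.314 × 331) / (143 × 10³ Pa) = 0.0116 m³ = 11.6 L.

11.6 L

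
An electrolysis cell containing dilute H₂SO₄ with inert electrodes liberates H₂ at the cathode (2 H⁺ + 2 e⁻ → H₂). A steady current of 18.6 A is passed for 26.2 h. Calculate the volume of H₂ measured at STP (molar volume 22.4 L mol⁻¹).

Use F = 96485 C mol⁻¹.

Q = I·t = 18.60 A × 94320 s = 1754000 C.
n(e⁻) = Q/F = 1754000 / 96485 = 18.18 mol.
2 electrons are transferred per H₂ molecule, so n(H₂) = 18.18 / 2 = 9.091 mol.
V = n × V_m = 9.091 × 22.4 = 204 L.

204 L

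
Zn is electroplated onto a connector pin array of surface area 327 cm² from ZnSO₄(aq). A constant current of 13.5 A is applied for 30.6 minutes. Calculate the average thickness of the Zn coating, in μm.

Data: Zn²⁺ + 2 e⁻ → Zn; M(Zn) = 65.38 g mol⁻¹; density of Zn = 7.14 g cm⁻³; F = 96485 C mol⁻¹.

36.0 μm

Q = I·t = 13.50 × 1836.0 = 24790 C; n(e⁻) = 0.2569 mol.
n(Zn) = n(e⁻)/2 = 0.1284 mol, so m = 0.1284 × 65.38 = 8.398 g.
Volume = m/ρ = 8.398 / 7.14 = 1.176 cm³.
Thickness = V/A = 1.176 / 327 = 0.00360 cm = 36.0 μm.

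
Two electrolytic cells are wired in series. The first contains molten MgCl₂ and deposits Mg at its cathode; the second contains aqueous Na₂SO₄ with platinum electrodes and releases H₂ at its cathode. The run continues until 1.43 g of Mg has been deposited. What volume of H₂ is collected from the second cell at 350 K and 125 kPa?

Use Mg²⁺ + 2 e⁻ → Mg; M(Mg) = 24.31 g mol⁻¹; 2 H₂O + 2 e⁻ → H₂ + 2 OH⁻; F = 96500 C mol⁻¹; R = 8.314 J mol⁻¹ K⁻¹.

1.37 L

n(Mg) = 1.43 / 24.31 = 0.05882 mol, so n(e⁻) = 2 × 0.05882 = 0.1176 mol.
The cells are in series, so the same 0.1176 mol of electrons passes through the second cell.
2 H₂O + 2 e⁻ → H₂ + 2 OH⁻ — 2 mol e⁻ per mol H₂, so n(H₂) = 0.1176/2 = 0.05882 mol.
V = nRT/P = (0.05882 × 8.314 × 350) / (125 × 10³) = 0.00137 m³ = 1.37 L.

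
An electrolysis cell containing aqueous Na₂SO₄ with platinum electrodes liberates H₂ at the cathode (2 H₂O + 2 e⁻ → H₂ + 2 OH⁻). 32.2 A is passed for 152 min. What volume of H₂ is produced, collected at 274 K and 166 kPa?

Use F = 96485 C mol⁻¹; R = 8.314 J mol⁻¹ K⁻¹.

20.9 L

Q = I·t = 32.20 A × 9120.0 s = 293700 C.
n(e⁻) = Q/F = 293700 / 96485 = 3.044 mol.
2 electrons are transferred per H₂ molecule, so n(H₂) = 3.044 / 2 = 1.522 mol.
V = nRT/P = (1.522 × 8.314 × 274) / (166 × 10³ Pa) = 0.0209 m³ = 20.9 L.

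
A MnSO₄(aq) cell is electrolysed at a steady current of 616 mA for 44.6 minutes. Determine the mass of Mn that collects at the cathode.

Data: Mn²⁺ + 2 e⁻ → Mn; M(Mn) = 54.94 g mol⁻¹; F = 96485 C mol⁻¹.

0.469 g

Q = I·t = 0.6160 A × 2676.0 s = 1648 C.
n(e⁻) = Q/F = 1648 / 96485 = 0.01708 mol.
Mn²⁺ + 2 e⁻ → Mn, so n(Mn) = n(e⁻)/2 = 0.008542 mol.
m = n·M = 0.008542 × 54.94 = 0.469 g.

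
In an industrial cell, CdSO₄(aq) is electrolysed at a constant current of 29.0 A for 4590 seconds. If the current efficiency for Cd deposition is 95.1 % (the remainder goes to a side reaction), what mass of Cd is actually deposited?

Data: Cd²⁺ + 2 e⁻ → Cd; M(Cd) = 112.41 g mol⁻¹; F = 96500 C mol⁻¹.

73.7 g

Q = I·t = 29.00 × 4590.0 = 133100 C.
n(e⁻) = 133100/96500 = 1.379 mol; theoretically n(Cd) = 1.379/2 = 0.6897 mol, m_theo = 77.53 g.
At 95.1 % efficiency, m_actual = 0.951 × 77.53 = 73.7 g.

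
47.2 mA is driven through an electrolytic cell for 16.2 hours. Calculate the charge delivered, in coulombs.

Q = I·t = 0.04720 A × 58320 s = 2750 C.

2750 C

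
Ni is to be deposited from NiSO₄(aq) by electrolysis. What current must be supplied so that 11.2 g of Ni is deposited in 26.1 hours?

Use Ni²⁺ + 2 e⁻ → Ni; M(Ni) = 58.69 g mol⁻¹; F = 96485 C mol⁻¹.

0.392 A

n(Ni) = 11.2 / 58.69 = 0.1908 mol.
n(e⁻) = 2 × 0.1908 = 0.3817 mol.
Q = n(e⁻)·F = 0.3817 × 96485 = 36830 C.
I = Q/t = 36830 / 93960 s = 0.392 A.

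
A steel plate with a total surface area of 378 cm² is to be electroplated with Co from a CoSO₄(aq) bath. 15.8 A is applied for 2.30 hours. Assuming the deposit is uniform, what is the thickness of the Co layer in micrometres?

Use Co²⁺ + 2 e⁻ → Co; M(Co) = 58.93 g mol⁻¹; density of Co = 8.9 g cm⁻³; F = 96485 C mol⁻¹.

119 μm

Q = I·t = 15.80 × 8280.0 = 130800 C; n(e⁻) = 1.356 mol.
n(Co) = n(e⁻)/2 = 0.6779 mol, so m = 0.6779 × 58.93 = 39.95 g.
Volume = m/ρ = 39.95 / 8.9 = 4.489 cm³.
Thickness = V/A = 4.489 / 378 = 0.0119 cm = 119 μm.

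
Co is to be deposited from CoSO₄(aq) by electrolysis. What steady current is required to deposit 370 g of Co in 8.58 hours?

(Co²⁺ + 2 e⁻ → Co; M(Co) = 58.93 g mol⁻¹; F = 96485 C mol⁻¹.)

n(Co) = 370 / 58.93 = 6.279 mol.
n(e⁻) = 2 × 6.279 = 12.56 mol.
Q = n(e⁻)·F = 12.56 × 96485 = 1212000 C.
I = Q/t = 1212000 / 30888 s = 39.2 A.

39.2 A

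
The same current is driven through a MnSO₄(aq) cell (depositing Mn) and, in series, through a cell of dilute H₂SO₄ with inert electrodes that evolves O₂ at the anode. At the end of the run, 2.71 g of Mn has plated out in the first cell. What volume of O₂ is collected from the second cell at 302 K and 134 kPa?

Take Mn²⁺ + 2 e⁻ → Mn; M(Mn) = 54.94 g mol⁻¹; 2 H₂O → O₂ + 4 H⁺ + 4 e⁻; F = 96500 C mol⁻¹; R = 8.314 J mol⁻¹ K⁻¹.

0.462 L

n(Mn) = 2.71 / 54.94 = 0.04933 mol, so n(e⁻) = 2 × 0.04933 = 0.09865 mol.
The cells are in series, so the same 0.09865 mol of electrons passes through the second cell.
2 H₂O → O₂ + 4 H⁺ + 4 e⁻ — 4 mol e⁻ per mol O₂, so n(O₂) = 0.09865/4 = 0.02466 mol.
V = nRT/P = (0.02466 × 8.314 × 302) / (134 × 10³) = 4.62 × 10⁻⁴ m³ = 0.462 L.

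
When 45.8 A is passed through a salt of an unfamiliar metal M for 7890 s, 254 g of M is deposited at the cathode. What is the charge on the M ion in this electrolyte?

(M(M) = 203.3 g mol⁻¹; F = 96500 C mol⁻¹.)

Q = I·t = 45.80 A × 7890.0 s = 361400 C, so n(e⁻) = 361400/96500 = 3.745 mol.
n(M) deposited = 254 / 203.3 = 1.249 mol.
Electrons per atom = n(e⁻)/n(M) = 3.745 / 1.249 = 3.00 ≈ 3, so the ion is M³⁺.

+3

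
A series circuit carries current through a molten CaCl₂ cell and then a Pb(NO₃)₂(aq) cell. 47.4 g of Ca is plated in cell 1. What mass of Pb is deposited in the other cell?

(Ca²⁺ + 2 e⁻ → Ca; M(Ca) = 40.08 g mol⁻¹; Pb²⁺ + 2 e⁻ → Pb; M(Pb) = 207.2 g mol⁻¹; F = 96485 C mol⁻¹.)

245 g

n(Ca) = 47.4 / 40.08 = 1.183 mol.
Since Ca²⁺ + 2 e⁻ → Ca, n(e⁻) passed = 2 × 1.183 = 2.365 mol.
Cells in series carry the same charge, so the same 2.365 mol of electrons passes through cell 2.
Pb²⁺ + 2 e⁻ → Pb, so n(Pb) = 2.365 / 2 = 1.183 mol.
m(Pb) = 1.183 × 207.2 = 245 g.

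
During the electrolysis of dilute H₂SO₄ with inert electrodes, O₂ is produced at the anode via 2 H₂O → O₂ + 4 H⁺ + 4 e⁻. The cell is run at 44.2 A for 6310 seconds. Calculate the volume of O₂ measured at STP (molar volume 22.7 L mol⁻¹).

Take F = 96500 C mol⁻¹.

16.4 L

Q = I·t = 44.20 A × 6310.0 s = 278900 C.
n(e⁻) = Q/F = 278900 / 96500 = 2.890 mol.
4 electrons are transferred per O₂ molecule, so n(O₂) = 2.890 / 4 = 0.7225 mol.
V = n × V_m = 0.7225 × 22.7 = 16.4 L.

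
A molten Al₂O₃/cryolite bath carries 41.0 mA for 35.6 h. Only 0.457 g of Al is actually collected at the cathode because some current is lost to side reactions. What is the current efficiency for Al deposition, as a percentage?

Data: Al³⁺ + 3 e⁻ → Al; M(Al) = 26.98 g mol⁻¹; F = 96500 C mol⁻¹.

Q = I·t = 0.04100 × 128160 = 5255 C; n(e⁻) = 5255/96500 = 0.05445 mol.
Theoretical n(Al) = n(e⁻)/3 = 0.01815 mol, i.e. m_theo = 0.01815 × 26.98 = 0.4897 g.
Efficiency = m_actual / m_theo = 0.457 / 0.4897 = 93.3 %.

93.3 %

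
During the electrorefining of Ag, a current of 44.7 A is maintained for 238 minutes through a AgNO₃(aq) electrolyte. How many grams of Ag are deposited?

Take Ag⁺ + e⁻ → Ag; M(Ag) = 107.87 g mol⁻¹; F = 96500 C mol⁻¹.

Q = I·t = 44.70 A × 14280 s = 638300 C.
n(e⁻) = Q/F = 638300 / 96500 = 6.615 mol.
Ag⁺ + e⁻ → Ag, so n(Ag) = n(e⁻)/1 = 6.615 mol.
m = n·M = 6.615 × 107.87 = 714 g.

714 g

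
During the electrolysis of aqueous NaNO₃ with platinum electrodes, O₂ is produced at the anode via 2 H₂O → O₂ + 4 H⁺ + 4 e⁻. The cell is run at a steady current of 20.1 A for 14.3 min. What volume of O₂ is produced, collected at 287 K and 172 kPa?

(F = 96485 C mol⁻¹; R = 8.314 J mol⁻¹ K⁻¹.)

Q = I·t = 20.10 A × 858.00 s = 17250 C.
n(e⁻) = Q/F = 17250 / 96485 = 0.1787 mol.
4 electrons are transferred per O₂ molecule, so n(O₂) = 0.1787 / 4 = 0.04469 mol.
V = nRT/P = (0.04469 × 8.314 × 287) / (172 × 10³ Pa) = 6.20 × 10⁻⁴ m³ = 0.620 L.

0.620 L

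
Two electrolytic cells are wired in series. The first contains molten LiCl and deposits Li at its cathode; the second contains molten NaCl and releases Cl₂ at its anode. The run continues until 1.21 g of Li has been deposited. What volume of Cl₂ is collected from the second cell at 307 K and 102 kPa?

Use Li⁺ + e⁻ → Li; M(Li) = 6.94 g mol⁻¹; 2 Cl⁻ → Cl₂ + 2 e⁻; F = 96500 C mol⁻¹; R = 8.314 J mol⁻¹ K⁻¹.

n(Li) = 1.21 / 6.94 = 0.1744 mol, so n(e⁻) = 1 × 0.1744 = 0.1744 mol.
The cells are in series, so the same 0.1744 mol of electrons passes through the second cell.
2 Cl⁻ → Cl₂ + 2 e⁻ — 2 mol e⁻ per mol Cl₂, so n(Cl₂) = 0.1744/2 = 0.08718 mol.
V = nRT/P = (0.08718 × 8.314 × 307) / (102 × 10³) = 0.00218 m³ = 2.18 L.

2.18 L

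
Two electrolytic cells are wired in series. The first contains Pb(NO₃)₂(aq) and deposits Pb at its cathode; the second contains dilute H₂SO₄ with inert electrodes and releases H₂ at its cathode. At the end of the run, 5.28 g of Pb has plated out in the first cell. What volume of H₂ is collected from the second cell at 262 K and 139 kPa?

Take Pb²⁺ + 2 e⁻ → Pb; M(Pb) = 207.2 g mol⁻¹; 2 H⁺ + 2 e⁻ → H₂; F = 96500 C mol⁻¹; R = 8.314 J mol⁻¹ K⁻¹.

0.399 L

n(Pb) = 5.28 / 207.2 = 0.02548 mol, so n(e⁻) = 2 × 0.02548 = 0.05097 mol.
The cells are in series, so the same 0.05097 mol of electrons passes through the second cell.
2 H⁺ + 2 e⁻ → H₂ — 2 mol e⁻ per mol H₂, so n(H₂) = 0.05097/2 = 0.02548 mol.
V = nRT/P = (0.02548 × 8.314 × 262) / (139 × 10³) = 3.99 × 10⁻⁴ m³ = 0.399 L.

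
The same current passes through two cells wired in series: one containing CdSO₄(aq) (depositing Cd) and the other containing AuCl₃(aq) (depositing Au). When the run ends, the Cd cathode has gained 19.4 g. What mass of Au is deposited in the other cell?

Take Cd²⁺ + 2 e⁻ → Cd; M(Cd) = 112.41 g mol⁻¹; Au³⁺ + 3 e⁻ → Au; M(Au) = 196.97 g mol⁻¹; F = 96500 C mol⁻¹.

n(Cd) = 19.4 / 112.41 = 0.1726 mol.
Since Cd²⁺ + 2 e⁻ → Cd, n(e⁻) passed = 2 × 0.1726 = 0.3452 mol.
Cells in series carry the same charge, so the same 0.3452 mol of electrons passes through cell 2.
Au³⁺ + 3 e⁻ → Au, so n(Au) = 0.3452 / 3 = 0.1151 mol.
m(Au) = 0.1151 × 196.97 = 22.7 g.

22.7 g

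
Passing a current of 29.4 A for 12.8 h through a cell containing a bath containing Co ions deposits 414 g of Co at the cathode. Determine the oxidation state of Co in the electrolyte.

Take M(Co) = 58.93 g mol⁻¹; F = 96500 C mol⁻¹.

Q = I·t = 29.40 A × 46080 s = 1355000 C, so n(e⁻) = 1355000/96500 = 14.04 mol.
n(Co) deposited = 414 / 58.93 = 7.025 mol.
Electrons per atom = n(e⁻)/n(Co) = 14.04 / 7.025 = 2.00 ≈ 2, so the ion is Co²⁺.

+2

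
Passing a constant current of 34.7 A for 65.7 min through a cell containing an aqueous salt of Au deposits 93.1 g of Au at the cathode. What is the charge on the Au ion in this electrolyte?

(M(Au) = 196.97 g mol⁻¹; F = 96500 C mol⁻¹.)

+3

Q = I·t = 34.70 A × 3942.0 s = 136800 C, so n(e⁻) = 136800/96500 = 1.417 mol.
n(Au) deposited = 93.1 / 196.97 = 0.4727 mol.
Electrons per atom = n(e⁻)/n(Au) = 1.417 / 0.4727 = 3.00 ≈ 3, so the ion is Au³⁺.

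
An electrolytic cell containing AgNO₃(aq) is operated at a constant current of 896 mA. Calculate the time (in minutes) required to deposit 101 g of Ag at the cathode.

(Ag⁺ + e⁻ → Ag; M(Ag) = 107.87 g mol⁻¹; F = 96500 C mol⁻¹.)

n(Ag) = m/M = 101 / 107.87 = 0.9363 mol.
Each Ag atom requires 1 electron, so n(e⁻) = 1 × 0.9363 = 0.9363 mol.
Q = n(e⁻)·F = 0.9363 × 96500 = 90350 C.
t = Q/I = 90350 / 0.8960 A = 100800 s = 1680 min.

1680 min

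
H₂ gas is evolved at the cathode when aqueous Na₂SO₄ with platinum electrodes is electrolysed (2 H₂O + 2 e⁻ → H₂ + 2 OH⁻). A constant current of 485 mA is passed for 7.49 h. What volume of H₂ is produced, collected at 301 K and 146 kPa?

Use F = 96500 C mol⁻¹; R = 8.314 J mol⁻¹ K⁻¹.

Q = I·t = 0.4850 A × 26964 s = 13080 C.
n(e⁻) = Q/F = 13080 / 96500 = 0.1355 mol.
2 electrons are transferred per H₂ molecule, so n(H₂) = 0.1355 / 2 = 0.06776 mol.
V = nRT/P = (0.06776 × 8.314 × 301) / (146 × 10³ Pa) = 0.00116 m³ = 1.16 L.

1.16 L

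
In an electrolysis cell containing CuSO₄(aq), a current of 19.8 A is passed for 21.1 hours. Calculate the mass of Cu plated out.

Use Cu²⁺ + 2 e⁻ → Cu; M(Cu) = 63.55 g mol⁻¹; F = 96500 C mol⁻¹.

Q = I·t = 19.80 A × 75960 s = 1504000 C.
n(e⁻) = Q/F = 1504000 / 96500 = 15.59 mol.
Cu²⁺ + 2 e⁻ → Cu, so n(Cu) = n(e⁻)/2 = 7.793 mol.
m = n·M = 7.793 × 63.55 = 495 g.

495 g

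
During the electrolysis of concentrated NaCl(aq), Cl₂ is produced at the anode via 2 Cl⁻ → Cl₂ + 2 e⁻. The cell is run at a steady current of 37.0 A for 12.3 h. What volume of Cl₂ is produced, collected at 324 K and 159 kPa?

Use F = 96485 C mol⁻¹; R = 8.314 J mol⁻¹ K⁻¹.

144 L

Q = I·t = 37.00 A × 44280 s = 1638000 C.
n(e⁻) = Q/F = 1638000 / 96485 = 16.98 mol.
2 electrons are transferred per Cl₂ molecule, so n(Cl₂) = 16.98 / 2 = 8.490 mol.
V = nRT/P = (8.490 × 8.314 × 324) / (159 × 10³ Pa) = 0.144 m³ = 144 L.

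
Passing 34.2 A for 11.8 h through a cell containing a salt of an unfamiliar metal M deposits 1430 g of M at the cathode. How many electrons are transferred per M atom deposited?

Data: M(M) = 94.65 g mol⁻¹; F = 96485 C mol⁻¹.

1

Q = I·t = 34.20 A × 42480 s = 1453000 C, so n(e⁻) = 1453000/96485 = 15.06 mol.
n(M) deposited = 1430 / 94.65 = 15.11 mol.
Electrons per atom = n(e⁻)/n(M) = 15.06 / 15.11 = 0.997 ≈ 1, so the ion is M⁺.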